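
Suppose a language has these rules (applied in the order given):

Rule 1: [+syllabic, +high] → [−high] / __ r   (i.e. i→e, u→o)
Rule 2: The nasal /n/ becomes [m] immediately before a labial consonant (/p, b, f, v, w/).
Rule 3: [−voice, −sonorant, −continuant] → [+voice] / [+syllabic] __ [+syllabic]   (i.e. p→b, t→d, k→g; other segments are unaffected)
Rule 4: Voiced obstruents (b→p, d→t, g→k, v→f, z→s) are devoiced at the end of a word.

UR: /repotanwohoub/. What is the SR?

rebodamwohoup

Rule 1 (pre-rhotic lowering): no segment meets the environment; /repotanwohoub/ is unchanged.
Rule 2 (nasal place assimilation): /n/ precedes the labial consonant /w/, so it assimilates in place to [m]. /repotanwohoub/ → repotamwohoub.
Rule 3 (intervocalic voicing): /p/ is a voiceless stop between vowels /e/ and /o/, so it voices to [b]. /t/ is a voiceless stop between vowels /o/ and /a/, so it voices to [d]. /repotamwohoub/ → rebodamwohoub.
Rule 4 (final devoicing): /b/ is a voiced obstruent in word-final position, so it devoices to [p]. /rebodamwohoub/ → rebodamwohoup.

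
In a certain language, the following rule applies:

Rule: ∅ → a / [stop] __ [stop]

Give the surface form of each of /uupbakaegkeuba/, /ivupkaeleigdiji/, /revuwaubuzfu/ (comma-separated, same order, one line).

uupabakaegakeuba, ivupakaeleigadiji, revuwaubuzfu

/uupbakaegkeuba/: /p/ and /b/ form a stop–stop cluster, so [a] is inserted between them. /g/ and /k/ form a stop–stop cluster, so [a] is inserted between them. → [uupabakaegakeuba].
/ivupkaeleigdiji/: /p/ and /k/ form a stop–stop cluster, so [a] is inserted between them. /g/ and /d/ form a stop–stop cluster, so [a] is inserted between them. → [ivupakaeleigadiji].
/revuwaubuzfu/: the rule's environment is not met; surfaces unchanged as [revuwaubuzfu].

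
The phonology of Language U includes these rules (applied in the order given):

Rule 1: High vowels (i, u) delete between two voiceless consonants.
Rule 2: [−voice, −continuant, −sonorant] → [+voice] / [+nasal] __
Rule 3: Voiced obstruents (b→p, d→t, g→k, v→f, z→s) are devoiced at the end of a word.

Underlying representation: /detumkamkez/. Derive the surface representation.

Rule 1 (high vowel syncope): no segment meets the environment; /detumkamkez/ is unchanged.
Rule 2 (post-nasal voicing): /k/ is a voiceless stop immediately after the nasal /m/, so it voices to [g]. /k/ is a voiceless stop immediately after the nasal /m/, so it voices to [g]. /detumkamkez/ → detumgamgez.
Rule 3 (final devoicing): /z/ is a voiced obstruent in word-final position, so it devoices to [s]. /detumgamgez/ → detumgamges.

detumgamges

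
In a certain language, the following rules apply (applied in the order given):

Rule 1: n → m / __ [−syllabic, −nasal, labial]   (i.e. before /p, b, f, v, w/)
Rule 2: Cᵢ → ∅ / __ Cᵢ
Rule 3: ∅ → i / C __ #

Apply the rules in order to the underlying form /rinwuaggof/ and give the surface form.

rimwuagofi

Rule 1 (nasal place assimilation): /n/ precedes the labial consonant /w/, so it assimilates in place to [m]. /rinwuaggof/ → rimwuaggof.
Rule 2 (degemination): /gg/ is a geminate; the first /g/ deletes. /rimwuaggof/ → rimwuagof.
Rule 3 (final i-epenthesis): the form ends in the consonant /f/, so [i] is inserted word-finally. /rimwuagof/ → rimwuagofi.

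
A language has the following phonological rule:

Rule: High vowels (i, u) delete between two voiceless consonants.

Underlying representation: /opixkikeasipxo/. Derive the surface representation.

opxkkeaspxo

/i/ is a high vowel flanked by voiceless consonants /p/ and /x/, so it deletes.
/i/ is a high vowel flanked by voiceless consonants /k/ and /k/, so it deletes.
/i/ is a high vowel flanked by voiceless consonants /s/ and /p/, so it deletes.
Surface form: [opxkkeaspxo].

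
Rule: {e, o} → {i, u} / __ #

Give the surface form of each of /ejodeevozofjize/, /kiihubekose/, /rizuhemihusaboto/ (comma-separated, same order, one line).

/ejodeevozofjize/: /e/ is a mid vowel in word-final position, so it raises to [i]. → [ejodeevozofjizi].
/kiihubekose/: /e/ is a mid vowel in word-final position, so it raises to [i]. → [kiihubekosi].
/rizuhemihusaboto/: /o/ is a mid vowel in word-final position, so it raises to [u]. → [rizuhemihusabotu].

ejodeevozofjizi, kiihubekosi, rizuhemihusabotu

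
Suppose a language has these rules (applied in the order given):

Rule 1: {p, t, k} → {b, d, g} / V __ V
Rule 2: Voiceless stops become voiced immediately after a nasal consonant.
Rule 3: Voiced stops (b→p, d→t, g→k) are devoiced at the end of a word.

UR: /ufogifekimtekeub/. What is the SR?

ufogifegimdegeup

Rule 1 (intervocalic voicing): /k/ is a voiceless stop between vowels /e/ and /i/, so it voices to [g]. /k/ is a voiceless stop between vowels /e/ and /e/, so it voices to [g]. /ufogifekimtekeub/ → ufogifegimtegeub.
Rule 2 (post-nasal voicing): /t/ is a voiceless stop immediately after the nasal /m/, so it voices to [d]. /ufogifegimtegeub/ → ufogifegimdegeub.
Rule 3 (final devoicing): /b/ is a voiced stop in word-final position, so it devoices to [p]. /ufogifegimdegeub/ → ufogifegimdegeup.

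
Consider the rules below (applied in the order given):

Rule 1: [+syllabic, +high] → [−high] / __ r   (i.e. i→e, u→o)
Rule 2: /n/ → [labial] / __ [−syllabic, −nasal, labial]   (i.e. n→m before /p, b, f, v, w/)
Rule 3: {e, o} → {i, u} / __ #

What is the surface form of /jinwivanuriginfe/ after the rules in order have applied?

Rule 1 (pre-rhotic lowering): /u/ is a high vowel immediately before /r/, so it lowers to [o]. /jinwivanuriginfe/ → jinwivanoriginfe.
Rule 2 (nasal place assimilation): /n/ precedes the labial consonant /w/, so it assimilates in place to [m]. /n/ precedes the labial consonant /f/, so it assimilates in place to [m]. /jinwivanoriginfe/ → jimwivanorigimfe.
Rule 3 (final vowel raising): /e/ is a mid vowel in word-final position, so it raises to [i]. /jimwivanorigimfe/ → jimwivanorigimfi.

jimwivanorigimfi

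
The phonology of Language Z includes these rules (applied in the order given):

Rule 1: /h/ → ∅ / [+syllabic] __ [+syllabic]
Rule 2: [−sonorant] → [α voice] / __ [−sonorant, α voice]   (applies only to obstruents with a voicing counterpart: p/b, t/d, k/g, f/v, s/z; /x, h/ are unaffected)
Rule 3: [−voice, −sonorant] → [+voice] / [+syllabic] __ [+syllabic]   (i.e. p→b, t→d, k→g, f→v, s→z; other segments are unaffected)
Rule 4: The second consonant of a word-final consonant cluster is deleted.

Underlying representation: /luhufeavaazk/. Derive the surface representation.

luuveavaas

Rule 1 (intervocalic h-deletion): /h/ occurs between vowels /u/ and /u/, so it deletes. /luhufeavaazk/ → luufeavaazk.
Rule 2 (regressive voicing assimilation): /z/ precedes the voiceless obstruent /k/, so it devoices to [s] by assimilation. /luufeavaazk/ → luufeavaask.
Rule 3 (intervocalic voicing): /f/ is a voiceless obstruent between vowels /u/ and /e/, so it voices to [v]. /luufeavaask/ → luuveavaask.
Rule 4 (final cluster simplification): /k/ is the second consonant of a word-final cluster /sk/, so it deletes. /luuveavaask/ → luuveavaas.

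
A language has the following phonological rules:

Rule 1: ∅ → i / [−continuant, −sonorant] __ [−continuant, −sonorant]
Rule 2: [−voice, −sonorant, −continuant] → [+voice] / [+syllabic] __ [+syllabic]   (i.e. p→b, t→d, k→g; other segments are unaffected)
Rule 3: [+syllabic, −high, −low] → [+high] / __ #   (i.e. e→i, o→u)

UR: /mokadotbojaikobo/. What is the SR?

Rule 1 (stop-cluster i-epenthesis): /t/ and /b/ form a stop–stop cluster, so [i] is inserted between them. /mokadotbojaikobo/ → mokadotibojaikobo.
Rule 2 (intervocalic voicing): /k/ is a voiceless stop between vowels /o/ and /a/, so it voices to [g]. /t/ is a voiceless stop between vowels /o/ and /i/, so it voices to [d]. /k/ is a voiceless stop between vowels /i/ and /o/, so it voices to [g]. /mokadotibojaikobo/ → mogadodibojaigobo.
Rule 3 (final vowel raising): /o/ is a mid vowel in word-final position, so it raises to [u]. /mogadodibojaigobo/ → mogadodibojaigobu.

mogadodibojaigobu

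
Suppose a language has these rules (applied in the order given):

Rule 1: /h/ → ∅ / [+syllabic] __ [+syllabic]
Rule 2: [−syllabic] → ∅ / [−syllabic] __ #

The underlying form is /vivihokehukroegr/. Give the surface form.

Rule 1 (intervocalic h-deletion): /h/ occurs between vowels /i/ and /o/, so it deletes. /h/ occurs between vowels /e/ and /u/, so it deletes. /vivihokehukroegr/ → viviokeukroegr.
Rule 2 (final cluster simplification): /r/ is the second consonant of a word-final cluster /gr/, so it deletes. /viviokeukroegr/ → viviokeukroeg.

viviokeukroeg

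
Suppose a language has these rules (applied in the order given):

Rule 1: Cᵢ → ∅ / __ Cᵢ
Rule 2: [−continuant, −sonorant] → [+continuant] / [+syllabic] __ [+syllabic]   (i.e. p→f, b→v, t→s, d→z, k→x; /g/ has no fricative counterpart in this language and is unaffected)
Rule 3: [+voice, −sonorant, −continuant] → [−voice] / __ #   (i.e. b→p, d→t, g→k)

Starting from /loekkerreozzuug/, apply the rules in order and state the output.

loexereozuuk

Rule 1 (degemination): /kk/ is a geminate; the first /k/ deletes. /rr/ is a geminate; the first /r/ deletes. /zz/ is a geminate; the first /z/ deletes. /loekkerreozzuug/ → loekereozuug.
Rule 2 (intervocalic spirantization): /k/ is a stop between vowels /e/ and /e/, so it spirantizes to the fricative [x]. /loekereozuug/ → loexereozuug.
Rule 3 (final devoicing): /g/ is a voiced stop in word-final position, so it devoices to [k]. /loexereozuug/ → loexereozuuk.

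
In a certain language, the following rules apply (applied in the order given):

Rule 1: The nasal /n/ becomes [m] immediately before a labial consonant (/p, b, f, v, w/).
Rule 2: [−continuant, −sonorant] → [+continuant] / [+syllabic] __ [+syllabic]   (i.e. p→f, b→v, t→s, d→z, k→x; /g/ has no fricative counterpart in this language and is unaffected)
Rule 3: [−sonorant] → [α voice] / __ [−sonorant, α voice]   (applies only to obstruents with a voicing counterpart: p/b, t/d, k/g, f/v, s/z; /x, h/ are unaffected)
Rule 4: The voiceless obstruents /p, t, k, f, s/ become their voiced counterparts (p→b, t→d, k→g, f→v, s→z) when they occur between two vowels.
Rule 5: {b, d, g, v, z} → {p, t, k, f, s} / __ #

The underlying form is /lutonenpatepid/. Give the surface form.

luzonempazevit

Rule 1 (nasal place assimilation): /n/ precedes the labial consonant /p/, so it assimilates in place to [m]. /lutonenpatepid/ → lutonempatepid.
Rule 2 (intervocalic spirantization): /t/ is a stop between vowels /u/ and /o/, so it spirantizes to the fricative [s]. /t/ is a stop between vowels /a/ and /e/, so it spirantizes to the fricative [s]. /p/ is a stop between vowels /e/ and /i/, so it spirantizes to the fricative [f]. /lutonempatepid/ → lusonempasefid.
Rule 3 (regressive voicing assimilation): no segment meets the environment; /lusonempasefid/ is unchanged.
Rule 4 (intervocalic voicing): /s/ is a voiceless obstruent between vowels /u/ and /o/, so it voices to [z]. /s/ is a voiceless obstruent between vowels /a/ and /e/, so it voices to [z]. /f/ is a voiceless obstruent between vowels /e/ and /i/, so it voices to [v]. /lusonempasefid/ → luzonempazevid.
Rule 5 (final devoicing): /d/ is a voiced obstruent in word-final position, so it devoices to [t]. /luzonempazevid/ → luzonempazevit.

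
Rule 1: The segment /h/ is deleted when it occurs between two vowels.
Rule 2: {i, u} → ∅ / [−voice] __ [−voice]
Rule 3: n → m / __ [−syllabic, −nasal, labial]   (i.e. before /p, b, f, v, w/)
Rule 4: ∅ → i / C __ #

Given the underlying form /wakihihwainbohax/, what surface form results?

wakiihwaimboaxi

Rule 1 (intervocalic h-deletion): /h/ occurs between vowels /i/ and /i/, so it deletes. /h/ occurs between vowels /o/ and /a/, so it deletes. /wakihihwainbohax/ → wakiihwainboax.
Rule 2 (high vowel syncope): no segment meets the environment; /wakiihwainboax/ is unchanged.
Rule 3 (nasal place assimilation): /n/ precedes the labial consonant /b/, so it assimilates in place to [m]. /wakiihwainboax/ → wakiihwaimboax.
Rule 4 (final i-epenthesis): the form ends in the consonant /x/, so [i] is inserted word-finally. /wakiihwaimboax/ → wakiihwaimboaxi.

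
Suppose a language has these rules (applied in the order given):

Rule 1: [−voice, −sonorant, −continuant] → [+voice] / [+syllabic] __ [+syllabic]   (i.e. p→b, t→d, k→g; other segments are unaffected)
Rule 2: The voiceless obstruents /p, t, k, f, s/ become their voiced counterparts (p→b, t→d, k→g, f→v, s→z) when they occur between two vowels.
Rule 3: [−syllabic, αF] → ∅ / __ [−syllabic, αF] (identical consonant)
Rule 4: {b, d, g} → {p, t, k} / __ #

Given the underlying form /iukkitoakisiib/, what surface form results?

Rule 1 (intervocalic voicing): /t/ is a voiceless stop between vowels /i/ and /o/, so it voices to [d]. /k/ is a voiceless stop between vowels /a/ and /i/, so it voices to [g]. /iukkitoakisiib/ → iukkidoagisiib.
Rule 2 (intervocalic voicing): /s/ is a voiceless obstruent between vowels /i/ and /i/, so it voices to [z]. /iukkidoagisiib/ → iukkidoagiziib.
Rule 3 (degemination): /kk/ is a geminate; the first /k/ deletes. /iukkidoagiziib/ → iukidoagiziib.
Rule 4 (final devoicing): /b/ is a voiced stop in word-final position, so it devoices to [p]. /iukidoagiziib/ → iukidoagiziip.

iukidoagiziip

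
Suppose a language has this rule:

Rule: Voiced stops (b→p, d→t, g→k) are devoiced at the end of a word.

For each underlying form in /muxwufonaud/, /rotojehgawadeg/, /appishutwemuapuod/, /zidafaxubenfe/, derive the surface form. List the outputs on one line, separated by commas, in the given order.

muxwufonaut, rotojehgawadek, appishutwemuapuot, zidafaxubenfe

/muxwufonaud/: /d/ is a voiced stop in word-final position, so it devoices to [t]. → [muxwufonaut].
/rotojehgawadeg/: /g/ is a voiced stop in word-final position, so it devoices to [k]. → [rotojehgawadek].
/appishutwemuapuod/: /d/ is a voiced stop in word-final position, so it devoices to [t]. → [appishutwemuapuot].
/zidafaxubenfe/: the rule's environment is not met; surfaces unchanged as [zidafaxubenfe].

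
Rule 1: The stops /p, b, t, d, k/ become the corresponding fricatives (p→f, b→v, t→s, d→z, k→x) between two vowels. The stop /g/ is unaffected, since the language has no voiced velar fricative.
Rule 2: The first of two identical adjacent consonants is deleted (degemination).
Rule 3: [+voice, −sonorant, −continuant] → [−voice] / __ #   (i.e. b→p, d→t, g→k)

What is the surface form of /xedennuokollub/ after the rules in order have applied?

Rule 1 (intervocalic spirantization): /d/ is a stop between vowels /e/ and /e/, so it spirantizes to the fricative [z]. /k/ is a stop between vowels /o/ and /o/, so it spirantizes to the fricative [x]. /xedennuokollub/ → xezennuoxollub.
Rule 2 (degemination): /nn/ is a geminate; the first /n/ deletes. /ll/ is a geminate; the first /l/ deletes. /xezennuoxollub/ → xezenuoxolub.
Rule 3 (final devoicing): /b/ is a voiced stop in word-final position, so it devoices to [p]. /xezenuoxolub/ → xezenuoxolup.

xezenuoxolup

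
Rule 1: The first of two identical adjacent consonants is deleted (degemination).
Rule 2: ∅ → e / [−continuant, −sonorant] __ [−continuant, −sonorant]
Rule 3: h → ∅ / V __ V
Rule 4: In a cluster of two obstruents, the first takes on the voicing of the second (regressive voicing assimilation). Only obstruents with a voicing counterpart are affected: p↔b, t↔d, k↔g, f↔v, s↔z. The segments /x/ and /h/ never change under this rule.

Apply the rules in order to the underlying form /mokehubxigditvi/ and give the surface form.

Rule 1 (degemination): no segment meets the environment; /mokehubxigditvi/ is unchanged.
Rule 2 (stop-cluster e-epenthesis): /g/ and /d/ form a stop–stop cluster, so [e] is inserted between them. /mokehubxigditvi/ → mokehubxigeditvi.
Rule 3 (intervocalic h-deletion): /h/ occurs between vowels /e/ and /u/, so it deletes. /mokehubxigeditvi/ → mokeubxigeditvi.
Rule 4 (regressive voicing assimilation): /b/ precedes the voiceless obstruent /x/, so it devoices to [p] by assimilation. /t/ precedes the voiced obstruent /v/, so it voices to [d] by assimilation. /mokeubxigeditvi/ → mokeupxigedidvi.

mokeupxigedidvi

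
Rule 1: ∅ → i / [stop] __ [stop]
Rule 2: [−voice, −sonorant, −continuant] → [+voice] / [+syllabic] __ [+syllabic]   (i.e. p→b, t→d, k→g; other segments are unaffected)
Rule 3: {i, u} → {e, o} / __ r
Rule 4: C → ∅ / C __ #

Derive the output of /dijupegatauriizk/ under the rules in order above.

Rule 1 (stop-cluster i-epenthesis): no segment meets the environment; /dijupegatauriizk/ is unchanged.
Rule 2 (intervocalic voicing): /p/ is a voiceless stop between vowels /u/ and /e/, so it voices to [b]. /t/ is a voiceless stop between vowels /a/ and /a/, so it voices to [d]. /dijupegatauriizk/ → dijubegadauriizk.
Rule 3 (pre-rhotic lowering): /u/ is a high vowel immediately before /r/, so it lowers to [o]. /dijubegadauriizk/ → dijubegadaoriizk.
Rule 4 (final cluster simplification): /k/ is the second consonant of a word-final cluster /zk/, so it deletes. /dijubegadaoriizk/ → dijubegadaoriiz.

dijubegadaoriiz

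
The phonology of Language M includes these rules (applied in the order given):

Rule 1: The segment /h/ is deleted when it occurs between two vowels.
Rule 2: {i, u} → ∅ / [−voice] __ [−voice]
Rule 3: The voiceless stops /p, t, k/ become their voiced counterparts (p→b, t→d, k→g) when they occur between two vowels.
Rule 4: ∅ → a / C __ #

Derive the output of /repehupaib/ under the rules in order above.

Rule 1 (intervocalic h-deletion): /h/ occurs between vowels /e/ and /u/, so it deletes. /repehupaib/ → repeupaib.
Rule 2 (high vowel syncope): no segment meets the environment; /repeupaib/ is unchanged.
Rule 3 (intervocalic voicing): /p/ is a voiceless stop between vowels /e/ and /e/, so it voices to [b]. /p/ is a voiceless stop between vowels /u/ and /a/, so it voices to [b]. /repeupaib/ → rebeubaib.
Rule 4 (final a-epenthesis): the form ends in the consonant /b/, so [a] is inserted word-finally. /rebeubaib/ → rebeubaiba.

rebeubaiba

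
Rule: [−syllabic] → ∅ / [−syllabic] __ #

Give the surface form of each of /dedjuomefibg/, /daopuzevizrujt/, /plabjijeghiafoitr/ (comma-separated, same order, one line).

dedjuomefib, daopuzevizruj, plabjijeghiafoit

/dedjuomefibg/: /g/ is the second consonant of a word-final cluster /bg/, so it deletes. → [dedjuomefib].
/daopuzevizrujt/: /t/ is the second consonant of a word-final cluster /jt/, so it deletes. → [daopuzevizruj].
/plabjijeghiafoitr/: /r/ is the second consonant of a word-final cluster /tr/, so it deletes. → [plabjijeghiafoit].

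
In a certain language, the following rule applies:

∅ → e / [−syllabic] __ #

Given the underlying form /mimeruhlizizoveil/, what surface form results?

mimeruhlizizoveile

the form ends in the consonant /l/, so [e] is inserted word-finally.
Surface form: [mimeruhlizizoveile].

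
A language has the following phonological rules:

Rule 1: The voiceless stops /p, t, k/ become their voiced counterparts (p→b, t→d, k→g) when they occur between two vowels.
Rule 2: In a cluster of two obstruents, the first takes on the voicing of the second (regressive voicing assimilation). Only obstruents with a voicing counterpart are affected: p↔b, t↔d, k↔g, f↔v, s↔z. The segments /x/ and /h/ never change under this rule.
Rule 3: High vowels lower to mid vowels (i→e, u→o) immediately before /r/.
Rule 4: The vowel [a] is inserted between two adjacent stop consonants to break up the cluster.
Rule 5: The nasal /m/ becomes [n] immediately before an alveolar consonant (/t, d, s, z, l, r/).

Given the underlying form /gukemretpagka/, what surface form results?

gugenretapakaka

Rule 1 (intervocalic voicing): /k/ is a voiceless stop between vowels /u/ and /e/, so it voices to [g]. /gukemretpagka/ → gugemretpagka.
Rule 2 (regressive voicing assimilation): /g/ precedes the voiceless obstruent /k/, so it devoices to [k] by assimilation. /gugemretpagka/ → gugemretpakka.
Rule 3 (pre-rhotic lowering): no segment meets the environment; /gugemretpakka/ is unchanged.
Rule 4 (stop-cluster a-epenthesis): /t/ and /p/ form a stop–stop cluster, so [a] is inserted between them. /k/ and /k/ form a stop–stop cluster, so [a] is inserted between them. /gugemretpakka/ → gugemretapakaka.
Rule 5 (nasal place assimilation): /m/ precedes the alveolar consonant /r/, so it assimilates in place to [n]. /gugemretapakaka/ → gugenretapakaka.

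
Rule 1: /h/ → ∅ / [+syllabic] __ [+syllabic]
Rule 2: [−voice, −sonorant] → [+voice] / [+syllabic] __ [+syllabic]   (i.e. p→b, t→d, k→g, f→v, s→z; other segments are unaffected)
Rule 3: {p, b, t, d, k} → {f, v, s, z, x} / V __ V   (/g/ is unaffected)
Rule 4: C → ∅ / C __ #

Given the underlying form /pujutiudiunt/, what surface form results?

Rule 1 (intervocalic h-deletion): no segment meets the environment; /pujutiudiunt/ is unchanged.
Rule 2 (intervocalic voicing): /t/ is a voiceless obstruent between vowels /u/ and /i/, so it voices to [d]. /pujutiudiunt/ → pujudiudiunt.
Rule 3 (intervocalic spirantization): /d/ is a stop between vowels /u/ and /i/, so it spirantizes to the fricative [z]. /d/ is a stop between vowels /u/ and /i/, so it spirantizes to the fricative [z]. /pujudiudiunt/ → pujuziuziunt.
Rule 4 (final cluster simplification): /t/ is the second consonant of a word-final cluster /nt/, so it deletes. /pujuziuziunt/ → pujuziuziun.

pujuziuziun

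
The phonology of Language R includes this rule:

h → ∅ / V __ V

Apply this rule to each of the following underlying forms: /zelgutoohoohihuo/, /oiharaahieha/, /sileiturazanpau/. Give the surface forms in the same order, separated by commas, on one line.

/zelgutoohoohihuo/: /h/ occurs between vowels /o/ and /o/, so it deletes. /h/ occurs between vowels /o/ and /i/, so it deletes. /h/ occurs between vowels /i/ and /u/, so it deletes. → [zelgutooooiuo].
/oiharaahieha/: /h/ occurs between vowels /i/ and /a/, so it deletes. /h/ occurs between vowels /a/ and /i/, so it deletes. /h/ occurs between vowels /e/ and /a/, so it deletes. → [oiaraaiea].
/sileiturazanpau/: the rule's environment is not met; surfaces unchanged as [sileiturazanpau].

zelgutooooiuo, oiaraaiea, sileiturazanpau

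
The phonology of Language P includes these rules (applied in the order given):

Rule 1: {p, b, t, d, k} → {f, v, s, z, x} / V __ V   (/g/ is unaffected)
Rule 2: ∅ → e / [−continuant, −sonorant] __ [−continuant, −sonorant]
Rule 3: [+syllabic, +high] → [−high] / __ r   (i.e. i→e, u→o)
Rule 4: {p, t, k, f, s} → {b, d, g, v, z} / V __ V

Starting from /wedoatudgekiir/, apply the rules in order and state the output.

wezoazudegexier

Rule 1 (intervocalic spirantization): /d/ is a stop between vowels /e/ and /o/, so it spirantizes to the fricative [z]. /t/ is a stop between vowels /a/ and /u/, so it spirantizes to the fricative [s]. /k/ is a stop between vowels /e/ and /i/, so it spirantizes to the fricative [x]. /wedoatudgekiir/ → wezoasudgexiir.
Rule 2 (stop-cluster e-epenthesis): /d/ and /g/ form a stop–stop cluster, so [e] is inserted between them. /wezoasudgexiir/ → wezoasudegexiir.
Rule 3 (pre-rhotic lowering): /i/ is a high vowel immediately before /r/, so it lowers to [e]. /wezoasudegexiir/ → wezoasudegexier.
Rule 4 (intervocalic voicing): /s/ is a voiceless obstruent between vowels /a/ and /u/, so it voices to [z]. /wezoasudegexier/ → wezoazudegexier.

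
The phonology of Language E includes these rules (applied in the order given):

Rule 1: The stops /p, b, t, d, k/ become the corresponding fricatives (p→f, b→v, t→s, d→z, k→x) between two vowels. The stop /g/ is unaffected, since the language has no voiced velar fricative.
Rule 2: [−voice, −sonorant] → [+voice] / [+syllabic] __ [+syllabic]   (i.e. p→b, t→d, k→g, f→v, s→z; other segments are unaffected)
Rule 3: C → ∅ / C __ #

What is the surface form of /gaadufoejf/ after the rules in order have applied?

gaazuvoej

Rule 1 (intervocalic spirantization): /d/ is a stop between vowels /a/ and /u/, so it spirantizes to the fricative [z]. /gaadufoejf/ → gaazufoejf.
Rule 2 (intervocalic voicing): /f/ is a voiceless obstruent between vowels /u/ and /o/, so it voices to [v]. /gaazufoejf/ → gaazuvoejf.
Rule 3 (final cluster simplification): /f/ is the second consonant of a word-final cluster /jf/, so it deletes. /gaazuvoejf/ → gaazuvoej.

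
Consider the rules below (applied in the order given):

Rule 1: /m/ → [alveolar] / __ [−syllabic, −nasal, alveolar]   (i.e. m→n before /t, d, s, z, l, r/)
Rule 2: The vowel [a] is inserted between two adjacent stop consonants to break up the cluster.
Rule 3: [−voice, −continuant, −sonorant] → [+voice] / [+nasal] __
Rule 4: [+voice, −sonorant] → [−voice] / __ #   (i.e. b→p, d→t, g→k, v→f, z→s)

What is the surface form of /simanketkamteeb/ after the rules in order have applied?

Rule 1 (nasal place assimilation): /m/ precedes the alveolar consonant /t/, so it assimilates in place to [n]. /simanketkamteeb/ → simanketkanteeb.
Rule 2 (stop-cluster a-epenthesis): /t/ and /k/ form a stop–stop cluster, so [a] is inserted between them. /simanketkanteeb/ → simanketakanteeb.
Rule 3 (post-nasal voicing): /k/ is a voiceless stop immediately after the nasal /n/, so it voices to [g]. /t/ is a voiceless stop immediately after the nasal /n/, so it voices to [d]. /simanketakanteeb/ → simangetakandeeb.
Rule 4 (final devoicing): /b/ is a voiced obstruent in word-final position, so it devoices to [p]. /simangetakandeeb/ → simangetakandeep.

simangetakandeep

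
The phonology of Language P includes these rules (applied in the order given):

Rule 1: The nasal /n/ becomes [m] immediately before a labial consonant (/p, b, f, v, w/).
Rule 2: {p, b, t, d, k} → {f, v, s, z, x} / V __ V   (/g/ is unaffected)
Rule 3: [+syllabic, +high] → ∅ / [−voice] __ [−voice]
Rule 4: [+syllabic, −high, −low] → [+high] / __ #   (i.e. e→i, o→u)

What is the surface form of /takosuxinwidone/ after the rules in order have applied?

Rule 1 (nasal place assimilation): /n/ precedes the labial consonant /w/, so it assimilates in place to [m]. /takosuxinwidone/ → takosuximwidone.
Rule 2 (intervocalic spirantization): /k/ is a stop between vowels /a/ and /o/, so it spirantizes to the fricative [x]. /d/ is a stop between vowels /i/ and /o/, so it spirantizes to the fricative [z]. /takosuximwidone/ → taxosuximwizone.
Rule 3 (high vowel syncope): /u/ is a high vowel flanked by voiceless consonants /s/ and /x/, so it deletes. /taxosuximwizone/ → taxosximwizone.
Rule 4 (final vowel raising): /e/ is a mid vowel in word-final position, so it raises to [i]. /taxosximwizone/ → taxosximwizoni.

taxosximwizoni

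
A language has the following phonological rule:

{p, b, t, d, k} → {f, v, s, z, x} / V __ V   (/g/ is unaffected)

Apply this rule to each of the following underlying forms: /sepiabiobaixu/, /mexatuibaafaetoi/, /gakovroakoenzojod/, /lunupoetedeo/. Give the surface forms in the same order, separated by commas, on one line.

sefiaviovaixu, mexasuivaafaesoi, gaxovroaxoenzojod, lunufoesezeo

/sepiabiobaixu/: /p/ is a stop between vowels /e/ and /i/, so it spirantizes to the fricative [f]. /b/ is a stop between vowels /a/ and /i/, so it spirantizes to the fricative [v]. /b/ is a stop between vowels /o/ and /a/, so it spirantizes to the fricative [v]. → [sefiaviovaixu].
/mexatuibaafaetoi/: /t/ is a stop between vowels /a/ and /u/, so it spirantizes to the fricative [s]. /b/ is a stop between vowels /i/ and /a/, so it spirantizes to the fricative [v]. /t/ is a stop between vowels /e/ and /o/, so it spirantizes to the fricative [s]. → [mexasuivaafaesoi].
/gakovroakoenzojod/: /k/ is a stop between vowels /a/ and /o/, so it spirantizes to the fricative [x]. /k/ is a stop between vowels /a/ and /o/, so it spirantizes to the fricative [x]. → [gaxovroaxoenzojod].
/lunupoetedeo/: /p/ is a stop between vowels /u/ and /o/, so it spirantizes to the fricative [f]. /t/ is a stop between vowels /e/ and /e/, so it spirantizes to the fricative [s]. /d/ is a stop between vowels /e/ and /e/, so it spirantizes to the fricative [z]. → [lunufoesezeo].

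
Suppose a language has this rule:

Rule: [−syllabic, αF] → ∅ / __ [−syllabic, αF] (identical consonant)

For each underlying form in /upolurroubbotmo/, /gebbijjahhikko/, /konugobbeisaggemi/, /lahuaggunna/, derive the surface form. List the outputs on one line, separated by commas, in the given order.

upoluroubotmo, gebijahiko, konugobeisagemi, lahuaguna

/upolurroubbotmo/: /rr/ is a geminate; the first /r/ deletes. /bb/ is a geminate; the first /b/ deletes. → [upoluroubotmo].
/gebbijjahhikko/: /bb/ is a geminate; the first /b/ deletes. /jj/ is a geminate; the first /j/ deletes. /hh/ is a geminate; the first /h/ deletes. /kk/ is a geminate; the first /k/ deletes. → [gebijahiko].
/konugobbeisaggemi/: /bb/ is a geminate; the first /b/ deletes. /gg/ is a geminate; the first /g/ deletes. → [konugobeisagemi].
/lahuaggunna/: /gg/ is a geminate; the first /g/ deletes. /nn/ is a geminate; the first /n/ deletes. → [lahuaguna].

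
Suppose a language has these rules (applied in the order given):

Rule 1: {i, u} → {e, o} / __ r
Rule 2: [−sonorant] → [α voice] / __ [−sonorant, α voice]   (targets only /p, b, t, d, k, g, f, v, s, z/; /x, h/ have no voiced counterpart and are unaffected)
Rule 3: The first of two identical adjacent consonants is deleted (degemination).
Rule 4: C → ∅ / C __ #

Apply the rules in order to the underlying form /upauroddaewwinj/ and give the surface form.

upaorodaewin

Rule 1 (pre-rhotic lowering): /u/ is a high vowel immediately before /r/, so it lowers to [o]. /upauroddaewwinj/ → upaoroddaewwinj.
Rule 2 (regressive voicing assimilation): no segment meets the environment; /upaoroddaewwinj/ is unchanged.
Rule 3 (degemination): /dd/ is a geminate; the first /d/ deletes. /ww/ is a geminate; the first /w/ deletes. /upaoroddaewwinj/ → upaorodaewinj.
Rule 4 (final cluster simplification): /j/ is the second consonant of a word-final cluster /nj/, so it deletes. /upaorodaewinj/ → upaorodaewin.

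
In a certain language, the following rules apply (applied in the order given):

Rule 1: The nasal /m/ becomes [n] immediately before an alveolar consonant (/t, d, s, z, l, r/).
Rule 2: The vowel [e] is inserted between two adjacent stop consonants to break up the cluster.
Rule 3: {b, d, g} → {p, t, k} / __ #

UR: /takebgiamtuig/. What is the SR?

Rule 1 (nasal place assimilation): /m/ precedes the alveolar consonant /t/, so it assimilates in place to [n]. /takebgiamtuig/ → takebgiantuig.
Rule 2 (stop-cluster e-epenthesis): /b/ and /g/ form a stop–stop cluster, so [e] is inserted between them. /takebgiantuig/ → takebegiantuig.
Rule 3 (final devoicing): /g/ is a voiced stop in word-final position, so it devoices to [k]. /takebegiantuig/ → takebegiantuik.

takebegiantuik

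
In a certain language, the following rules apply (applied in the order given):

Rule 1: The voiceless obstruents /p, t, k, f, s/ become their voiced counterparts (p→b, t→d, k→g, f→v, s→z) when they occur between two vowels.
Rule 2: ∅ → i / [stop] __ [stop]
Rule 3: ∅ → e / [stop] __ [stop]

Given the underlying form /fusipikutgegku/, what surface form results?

Rule 1 (intervocalic voicing): /s/ is a voiceless obstruent between vowels /u/ and /i/, so it voices to [z]. /p/ is a voiceless obstruent between vowels /i/ and /i/, so it voices to [b]. /k/ is a voiceless obstruent between vowels /i/ and /u/, so it voices to [g]. /fusipikutgegku/ → fuzibigutgegku.
Rule 2 (stop-cluster i-epenthesis): /t/ and /g/ form a stop–stop cluster, so [i] is inserted between them. /g/ and /k/ form a stop–stop cluster, so [i] is inserted between them. /fuzibigutgegku/ → fuzibigutigegiku.
Rule 3 (stop-cluster e-epenthesis): no segment meets the environment; /fuzibigutigegiku/ is unchanged.

fuzibigutigegiku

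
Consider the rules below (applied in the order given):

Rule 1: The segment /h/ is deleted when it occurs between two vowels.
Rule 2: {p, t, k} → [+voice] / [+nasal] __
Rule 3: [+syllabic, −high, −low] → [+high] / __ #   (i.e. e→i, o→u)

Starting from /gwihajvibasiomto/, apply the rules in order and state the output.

gwiajvibasiomdu

Rule 1 (intervocalic h-deletion): /h/ occurs between vowels /i/ and /a/, so it deletes. /gwihajvibasiomto/ → gwiajvibasiomto.
Rule 2 (post-nasal voicing): /t/ is a voiceless stop immediately after the nasal /m/, so it voices to [d]. /gwiajvibasiomto/ → gwiajvibasiomdo.
Rule 3 (final vowel raising): /o/ is a mid vowel in word-final position, so it raises to [u]. /gwiajvibasiomdo/ → gwiajvibasiomdu.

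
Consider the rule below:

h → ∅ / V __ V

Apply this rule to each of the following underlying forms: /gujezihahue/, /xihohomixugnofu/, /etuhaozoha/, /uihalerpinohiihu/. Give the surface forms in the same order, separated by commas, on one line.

gujeziaue, xioomixugnofu, etuaozoa, uialerpinoiiu

/gujezihahue/: /h/ occurs between vowels /i/ and /a/, so it deletes. /h/ occurs between vowels /a/ and /u/, so it deletes. → [gujeziaue].
/xihohomixugnofu/: /h/ occurs between vowels /i/ and /o/, so it deletes. /h/ occurs between vowels /o/ and /o/, so it deletes. → [xioomixugnofu].
/etuhaozoha/: /h/ occurs between vowels /u/ and /a/, so it deletes. /h/ occurs between vowels /o/ and /a/, so it deletes. → [etuaozoa].
/uihalerpinohiihu/: /h/ occurs between vowels /i/ and /a/, so it deletes. /h/ occurs between vowels /o/ and /i/, so it deletes. /h/ occurs between vowels /i/ and /u/, so it deletes. → [uialerpinoiiu].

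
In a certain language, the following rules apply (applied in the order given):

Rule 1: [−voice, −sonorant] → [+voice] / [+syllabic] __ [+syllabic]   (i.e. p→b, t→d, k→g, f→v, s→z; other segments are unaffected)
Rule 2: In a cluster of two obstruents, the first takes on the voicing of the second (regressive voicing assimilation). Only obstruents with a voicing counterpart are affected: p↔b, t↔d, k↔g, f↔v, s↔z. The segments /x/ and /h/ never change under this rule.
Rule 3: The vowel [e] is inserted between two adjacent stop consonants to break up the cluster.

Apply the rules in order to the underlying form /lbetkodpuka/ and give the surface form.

lbetekotepuga

Rule 1 (intervocalic voicing): /k/ is a voiceless obstruent between vowels /u/ and /a/, so it voices to [g]. /lbetkodpuka/ → lbetkodpuga.
Rule 2 (regressive voicing assimilation): /d/ precedes the voiceless obstruent /p/, so it devoices to [t] by assimilation. /lbetkodpuga/ → lbetkotpuga.
Rule 3 (stop-cluster e-epenthesis): /t/ and /k/ form a stop–stop cluster, so [e] is inserted between them. /t/ and /p/ form a stop–stop cluster, so [e] is inserted between them. /lbetkotpuga/ → lbetekotepuga.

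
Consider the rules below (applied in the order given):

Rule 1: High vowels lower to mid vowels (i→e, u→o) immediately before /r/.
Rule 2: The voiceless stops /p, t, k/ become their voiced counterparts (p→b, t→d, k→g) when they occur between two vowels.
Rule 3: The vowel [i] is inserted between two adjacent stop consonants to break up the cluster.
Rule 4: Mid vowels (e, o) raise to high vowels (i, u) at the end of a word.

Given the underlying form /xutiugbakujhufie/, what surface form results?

xudiugibagujhufii

Rule 1 (pre-rhotic lowering): no segment meets the environment; /xutiugbakujhufie/ is unchanged.
Rule 2 (intervocalic voicing): /t/ is a voiceless stop between vowels /u/ and /i/, so it voices to [d]. /k/ is a voiceless stop between vowels /a/ and /u/, so it voices to [g]. /xutiugbakujhufie/ → xudiugbagujhufie.
Rule 3 (stop-cluster i-epenthesis): /g/ and /b/ form a stop–stop cluster, so [i] is inserted between them. /xudiugbagujhufie/ → xudiugibagujhufie.
Rule 4 (final vowel raising): /e/ is a mid vowel in word-final position, so it raises to [i]. /xudiugibagujhufie/ → xudiugibagujhufii.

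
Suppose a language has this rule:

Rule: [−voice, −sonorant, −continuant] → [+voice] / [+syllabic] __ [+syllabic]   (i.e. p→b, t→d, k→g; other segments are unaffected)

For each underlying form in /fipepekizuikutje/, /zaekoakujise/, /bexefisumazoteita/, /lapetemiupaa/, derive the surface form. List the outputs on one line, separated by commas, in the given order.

fibebegizuigutje, zaegoagujise, bexefisumazodeida, labedemiubaa

/fipepekizuikutje/: /p/ is a voiceless stop between vowels /i/ and /e/, so it voices to [b]. /p/ is a voiceless stop between vowels /e/ and /e/, so it voices to [b]. /k/ is a voiceless stop between vowels /e/ and /i/, so it voices to [g]. /k/ is a voiceless stop between vowels /i/ and /u/, so it voices to [g]. → [fibebegizuigutje].
/zaekoakujise/: /k/ is a voiceless stop between vowels /e/ and /o/, so it voices to [g]. /k/ is a voiceless stop between vowels /a/ and /u/, so it voices to [g]. → [zaegoagujise].
/bexefisumazoteita/: /t/ is a voiceless stop between vowels /o/ and /e/, so it voices to [d]. /t/ is a voiceless stop between vowels /i/ and /a/, so it voices to [d]. → [bexefisumazodeida].
/lapetemiupaa/: /p/ is a voiceless stop between vowels /a/ and /e/, so it voices to [b]. /t/ is a voiceless stop between vowels /e/ and /e/, so it voices to [d]. /p/ is a voiceless stop between vowels /u/ and /a/, so it voices to [b]. → [labedemiubaa].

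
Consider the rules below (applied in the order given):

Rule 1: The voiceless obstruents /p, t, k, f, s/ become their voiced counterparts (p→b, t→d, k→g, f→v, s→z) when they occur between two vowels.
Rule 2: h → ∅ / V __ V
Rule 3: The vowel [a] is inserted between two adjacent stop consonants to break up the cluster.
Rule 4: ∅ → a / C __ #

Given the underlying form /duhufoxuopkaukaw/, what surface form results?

Rule 1 (intervocalic voicing): /f/ is a voiceless obstruent between vowels /u/ and /o/, so it voices to [v]. /k/ is a voiceless obstruent between vowels /u/ and /a/, so it voices to [g]. /duhufoxuopkaukaw/ → duhuvoxuopkaugaw.
Rule 2 (intervocalic h-deletion): /h/ occurs between vowels /u/ and /u/, so it deletes. /duhuvoxuopkaugaw/ → duuvoxuopkaugaw.
Rule 3 (stop-cluster a-epenthesis): /p/ and /k/ form a stop–stop cluster, so [a] is inserted between them. /duuvoxuopkaugaw/ → duuvoxuopakaugaw.
Rule 4 (final a-epenthesis): the form ends in the consonant /w/, so [a] is inserted word-finally. /duuvoxuopakaugaw/ → duuvoxuopakaugawa.

duuvoxuopakaugawa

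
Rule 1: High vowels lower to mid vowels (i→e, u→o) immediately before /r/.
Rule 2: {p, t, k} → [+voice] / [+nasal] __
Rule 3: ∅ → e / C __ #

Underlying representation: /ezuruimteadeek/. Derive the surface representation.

Rule 1 (pre-rhotic lowering): /u/ is a high vowel immediately before /r/, so it lowers to [o]. /ezuruimteadeek/ → ezoruimteadeek.
Rule 2 (post-nasal voicing): /t/ is a voiceless stop immediately after the nasal /m/, so it voices to [d]. /ezoruimteadeek/ → ezoruimdeadeek.
Rule 3 (final e-epenthesis): the form ends in the consonant /k/, so [e] is inserted word-finally. /ezoruimdeadeek/ → ezoruimdeadeeke.

ezoruimdeadeeke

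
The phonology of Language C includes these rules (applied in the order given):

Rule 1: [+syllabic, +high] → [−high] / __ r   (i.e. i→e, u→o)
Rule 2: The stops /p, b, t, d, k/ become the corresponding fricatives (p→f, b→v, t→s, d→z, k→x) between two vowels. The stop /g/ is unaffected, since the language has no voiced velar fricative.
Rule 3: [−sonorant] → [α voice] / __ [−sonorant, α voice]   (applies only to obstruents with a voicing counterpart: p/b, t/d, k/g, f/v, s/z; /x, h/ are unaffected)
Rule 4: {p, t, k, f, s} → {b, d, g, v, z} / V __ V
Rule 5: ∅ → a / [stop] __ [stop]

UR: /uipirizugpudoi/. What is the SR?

Rule 1 (pre-rhotic lowering): /i/ is a high vowel immediately before /r/, so it lowers to [e]. /uipirizugpudoi/ → uiperizugpudoi.
Rule 2 (intervocalic spirantization): /p/ is a stop between vowels /i/ and /e/, so it spirantizes to the fricative [f]. /d/ is a stop between vowels /u/ and /o/, so it spirantizes to the fricative [z]. /uiperizugpudoi/ → uiferizugpuzoi.
Rule 3 (regressive voicing assimilation): /g/ precedes the voiceless obstruent /p/, so it devoices to [k] by assimilation. /uiferizugpuzoi/ → uiferizukpuzoi.
Rule 4 (intervocalic voicing): /f/ is a voiceless obstruent between vowels /i/ and /e/, so it voices to [v]. /uiferizukpuzoi/ → uiverizukpuzoi.
Rule 5 (stop-cluster a-epenthesis): /k/ and /p/ form a stop–stop cluster, so [a] is inserted between them. /uiverizukpuzoi/ → uiverizukapuzoi.

uiverizukapuzoi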